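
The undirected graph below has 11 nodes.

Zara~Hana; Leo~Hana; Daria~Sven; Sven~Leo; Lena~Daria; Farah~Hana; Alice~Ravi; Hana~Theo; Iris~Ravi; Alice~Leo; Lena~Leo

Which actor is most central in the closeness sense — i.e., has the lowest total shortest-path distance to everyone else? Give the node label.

Leo

Farness (sum of distances to all others) for each node — Alice:22, Daria:31, Farah:29, Hana:20, Iris:38, Lena:24, Leo:17, Ravi:29, Sven:24, Theo:29, Zara:29.
The smallest farness is 17, for Leo, so Leo has the highest closeness.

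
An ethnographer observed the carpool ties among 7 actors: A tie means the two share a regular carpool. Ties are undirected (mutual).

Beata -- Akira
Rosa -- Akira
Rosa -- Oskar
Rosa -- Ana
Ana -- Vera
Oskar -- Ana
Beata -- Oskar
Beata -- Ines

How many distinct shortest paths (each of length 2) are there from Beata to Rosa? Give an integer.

The shortest distance is 2. The length-2 paths are: Beata–Akira–Rosa; Beata–Oskar–Rosa.
That gives 2 distinct shortest paths.

2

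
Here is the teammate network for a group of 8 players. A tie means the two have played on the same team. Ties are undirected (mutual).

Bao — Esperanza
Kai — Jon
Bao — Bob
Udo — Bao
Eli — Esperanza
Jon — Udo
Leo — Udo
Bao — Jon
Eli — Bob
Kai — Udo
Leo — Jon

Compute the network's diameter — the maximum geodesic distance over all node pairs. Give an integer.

4

Eccentricity of each node (its greatest distance to any other): Bao:2, Bob:3, Eli:4, Esperanza:3, Jon:3, Kai:4, Leo:4, Udo:3.
The maximum eccentricity is 4, realized for instance by the pair Leo–Eli via Leo – Udo – Bao – Bob – Eli. So the diameter is 4.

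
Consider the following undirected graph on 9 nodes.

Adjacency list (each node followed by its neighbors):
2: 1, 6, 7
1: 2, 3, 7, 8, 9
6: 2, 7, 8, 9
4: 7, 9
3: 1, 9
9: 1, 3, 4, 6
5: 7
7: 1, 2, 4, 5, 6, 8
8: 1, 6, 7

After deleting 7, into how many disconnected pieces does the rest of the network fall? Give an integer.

2

Without 7, the remaining ties split the others into: {1, 2, 3, 4, 6, 8, 9}; {5}.
That's 2 separate components.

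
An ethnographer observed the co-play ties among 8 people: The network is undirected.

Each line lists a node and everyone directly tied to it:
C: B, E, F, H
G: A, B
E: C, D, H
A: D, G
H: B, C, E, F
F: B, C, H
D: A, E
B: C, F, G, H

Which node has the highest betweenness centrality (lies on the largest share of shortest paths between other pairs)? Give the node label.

B

Unnormalized betweenness of each node: A:5/3, B:17/3, C:13/6, D:7/3, E:14/3, F:0, G:10/3, H:13/6.
B has the largest value, 17/3, making it the main broker — the node through which the most shortest paths run.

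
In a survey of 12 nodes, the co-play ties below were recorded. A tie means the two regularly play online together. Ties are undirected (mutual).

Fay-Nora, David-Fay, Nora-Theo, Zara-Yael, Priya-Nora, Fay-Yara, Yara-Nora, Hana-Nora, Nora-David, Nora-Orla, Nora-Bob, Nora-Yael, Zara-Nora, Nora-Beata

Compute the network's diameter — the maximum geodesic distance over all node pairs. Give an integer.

Eccentricity of each node (its greatest distance to any other): Beata:2, Bob:2, David:2, Fay:2, Hana:2, Nora:1, Orla:2, Priya:2, Theo:2, Yael:2, Yara:2, Zara:2.
The maximum eccentricity is 2, realized for instance by the pair Yara–Orla via Yara – Nora – Orla. So the diameter is 2.

2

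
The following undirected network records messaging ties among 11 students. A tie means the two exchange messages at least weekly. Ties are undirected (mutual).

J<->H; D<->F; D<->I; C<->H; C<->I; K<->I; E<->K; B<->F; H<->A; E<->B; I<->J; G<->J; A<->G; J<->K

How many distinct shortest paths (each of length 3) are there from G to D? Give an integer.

1

The shortest distance is 3, and the only length-3 path is G–J–I–D. So there is exactly 1 shortest path.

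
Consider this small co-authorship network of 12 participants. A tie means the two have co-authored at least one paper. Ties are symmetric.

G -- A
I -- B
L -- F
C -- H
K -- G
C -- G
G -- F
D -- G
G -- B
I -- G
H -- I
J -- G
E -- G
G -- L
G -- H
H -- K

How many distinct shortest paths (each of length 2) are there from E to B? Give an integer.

The shortest distance is 2, and the only length-2 path is E–G–B. So there is exactly 1 shortest path.

1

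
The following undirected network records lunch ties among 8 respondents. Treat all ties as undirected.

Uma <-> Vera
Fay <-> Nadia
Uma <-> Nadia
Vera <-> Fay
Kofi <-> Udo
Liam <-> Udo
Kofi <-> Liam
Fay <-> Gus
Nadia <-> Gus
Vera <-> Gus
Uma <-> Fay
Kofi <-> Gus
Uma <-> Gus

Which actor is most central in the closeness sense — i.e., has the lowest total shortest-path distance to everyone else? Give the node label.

Farness (sum of distances to all others) for each node — Fay:12, Gus:9, Kofi:11, Liam:16, Nadia:13, Udo:16, Uma:12, Vera:13.
The smallest farness is 9, for Gus, so Gus has the highest closeness.

Gus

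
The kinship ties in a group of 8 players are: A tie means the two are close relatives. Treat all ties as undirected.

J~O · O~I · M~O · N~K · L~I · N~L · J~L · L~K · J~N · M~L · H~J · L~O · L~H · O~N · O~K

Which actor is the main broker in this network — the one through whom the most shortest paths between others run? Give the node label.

L

Unnormalized betweenness of each node: H:0, I:0, J:1, K:0, L:47/6, M:0, N:1/3, O:23/6.
L has the largest value, 47/6, making it the main broker — the node through which the most shortest paths run.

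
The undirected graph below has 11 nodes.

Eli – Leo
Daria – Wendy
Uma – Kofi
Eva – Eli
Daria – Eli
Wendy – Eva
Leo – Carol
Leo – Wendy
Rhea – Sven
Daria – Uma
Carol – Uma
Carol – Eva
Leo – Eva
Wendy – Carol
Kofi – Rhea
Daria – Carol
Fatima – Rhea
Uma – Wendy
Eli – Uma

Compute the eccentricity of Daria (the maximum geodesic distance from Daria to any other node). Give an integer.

Distances from Daria: Carol:1, Eli:1, Eva:2, Fatima:4, Kofi:2, Leo:2, Rhea:3, Sven:4, Uma:1, Wendy:1.
The largest is 4 (to Fatima and Sven), so the eccentricity of Daria is 4.

4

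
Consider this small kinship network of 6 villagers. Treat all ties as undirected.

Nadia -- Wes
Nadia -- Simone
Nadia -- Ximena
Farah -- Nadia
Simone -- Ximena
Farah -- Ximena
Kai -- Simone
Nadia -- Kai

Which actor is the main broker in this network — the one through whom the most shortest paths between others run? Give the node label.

Nadia

Unnormalized betweenness of each node: Farah:0, Kai:0, Nadia:6, Simone:1/2, Wes:0, Ximena:1/2.
Nadia has the largest value, 6, making it the main broker — the node through which the most shortest paths run.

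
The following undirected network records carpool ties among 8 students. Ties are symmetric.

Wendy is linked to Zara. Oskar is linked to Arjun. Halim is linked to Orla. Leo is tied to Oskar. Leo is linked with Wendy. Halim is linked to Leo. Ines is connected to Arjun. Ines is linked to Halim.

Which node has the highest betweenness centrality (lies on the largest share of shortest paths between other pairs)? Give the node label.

Leo

Unnormalized betweenness of each node: Arjun:1, Halim:9, Ines:2, Leo:12, Orla:0, Oskar:3, Wendy:6, Zara:0.
Leo has the largest value, 12, making it the main broker — the node through which the most shortest paths run.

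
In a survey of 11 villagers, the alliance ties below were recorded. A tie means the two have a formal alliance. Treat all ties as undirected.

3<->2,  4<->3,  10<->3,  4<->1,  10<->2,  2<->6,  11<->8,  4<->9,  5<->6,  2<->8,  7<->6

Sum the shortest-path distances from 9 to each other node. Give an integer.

Distances from 9: 1:2, 2:3, 3:2, 4:1, 5:5, 6:4, 7:5, 8:4, 10:3, 11:5.
Sum = 2 + 3 + 2 + 1 + 5 + 4 + 5 + 4 + 3 + 5 = 34.

34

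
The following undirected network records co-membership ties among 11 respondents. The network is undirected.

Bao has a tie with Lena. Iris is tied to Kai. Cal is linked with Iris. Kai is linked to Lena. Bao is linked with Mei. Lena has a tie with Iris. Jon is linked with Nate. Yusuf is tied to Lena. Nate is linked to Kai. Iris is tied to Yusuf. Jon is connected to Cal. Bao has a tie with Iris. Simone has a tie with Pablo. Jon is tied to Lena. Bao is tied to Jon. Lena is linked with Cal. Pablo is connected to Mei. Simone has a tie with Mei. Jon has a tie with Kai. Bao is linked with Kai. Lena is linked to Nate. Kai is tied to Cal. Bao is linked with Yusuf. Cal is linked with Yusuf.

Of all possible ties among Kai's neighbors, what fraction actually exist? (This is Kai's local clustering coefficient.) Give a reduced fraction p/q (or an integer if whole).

2/3

Kai's neighbors: Bao, Cal, Iris, Jon, Lena, and Nate (k = 6).
Possible neighbor pairs: C(6,2) = 15. Edges among them: Bao–Iris, Bao–Jon, Bao–Lena, Cal–Iris, Cal–Jon, Cal–Lena, Iris–Lena, Jon–Lena, Jon–Nate, Lena–Nate → e = 10.
Clustering(Kai) = 10/15 = 2/3.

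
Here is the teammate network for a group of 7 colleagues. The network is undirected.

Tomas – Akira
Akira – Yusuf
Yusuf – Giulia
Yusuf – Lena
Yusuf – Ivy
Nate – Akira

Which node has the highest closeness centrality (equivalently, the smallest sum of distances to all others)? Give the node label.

Farness (sum of distances to all others) for each node — Akira:9, Giulia:13, Ivy:13, Lena:13, Nate:14, Tomas:14, Yusuf:8.
The smallest farness is 8, for Yusuf, so Yusuf has the highest closeness.

Yusuf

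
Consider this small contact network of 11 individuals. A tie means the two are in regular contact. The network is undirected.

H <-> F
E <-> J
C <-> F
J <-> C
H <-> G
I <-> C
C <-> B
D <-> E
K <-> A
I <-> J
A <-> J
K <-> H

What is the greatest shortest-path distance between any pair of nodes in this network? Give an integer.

6

Eccentricity of each node (its greatest distance to any other): A:3, B:4, C:3, D:6, E:5, F:4, G:6, H:5, I:4, J:4, K:4.
The maximum eccentricity is 6, realized for instance by the pair G–D via G – H – F – C – J – E – D. So the diameter is 6.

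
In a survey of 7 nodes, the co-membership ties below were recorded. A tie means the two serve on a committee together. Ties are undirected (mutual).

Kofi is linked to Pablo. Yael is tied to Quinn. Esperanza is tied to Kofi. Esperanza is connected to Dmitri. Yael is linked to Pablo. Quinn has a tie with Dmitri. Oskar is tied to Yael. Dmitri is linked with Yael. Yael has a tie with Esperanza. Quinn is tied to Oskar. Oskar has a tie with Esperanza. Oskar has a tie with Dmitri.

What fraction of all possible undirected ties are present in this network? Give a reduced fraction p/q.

4/7

There are 12 edges and 7 nodes, so the maximum possible is C(7,2) = 21.
Density = 12/21 = 4/7.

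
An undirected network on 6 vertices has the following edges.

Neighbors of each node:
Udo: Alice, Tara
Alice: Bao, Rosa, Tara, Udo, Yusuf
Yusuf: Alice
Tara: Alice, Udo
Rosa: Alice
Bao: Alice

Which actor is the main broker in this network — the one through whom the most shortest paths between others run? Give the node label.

Unnormalized betweenness of each node: Alice:9, Bao:0, Rosa:0, Tara:0, Udo:0, Yusuf:0.
Alice has the largest value, 9, making it the main broker — the node through which the most shortest paths run.

Alice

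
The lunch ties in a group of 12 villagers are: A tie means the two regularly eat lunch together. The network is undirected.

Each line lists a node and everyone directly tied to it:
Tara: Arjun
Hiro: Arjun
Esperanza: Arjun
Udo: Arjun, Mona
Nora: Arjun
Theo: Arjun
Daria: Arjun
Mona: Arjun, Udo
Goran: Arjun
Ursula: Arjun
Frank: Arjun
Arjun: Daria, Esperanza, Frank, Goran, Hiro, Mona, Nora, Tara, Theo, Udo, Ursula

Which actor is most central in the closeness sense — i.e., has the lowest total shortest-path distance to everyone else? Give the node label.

Farness (sum of distances to all others) for each node — Arjun:11, Daria:21, Esperanza:21, Frank:21, Goran:21, Hiro:21, Mona:20, Nora:21, Tara:21, Theo:21, Udo:20, Ursula:21.
The smallest farness is 11, for Arjun, so Arjun has the highest closeness.

Arjun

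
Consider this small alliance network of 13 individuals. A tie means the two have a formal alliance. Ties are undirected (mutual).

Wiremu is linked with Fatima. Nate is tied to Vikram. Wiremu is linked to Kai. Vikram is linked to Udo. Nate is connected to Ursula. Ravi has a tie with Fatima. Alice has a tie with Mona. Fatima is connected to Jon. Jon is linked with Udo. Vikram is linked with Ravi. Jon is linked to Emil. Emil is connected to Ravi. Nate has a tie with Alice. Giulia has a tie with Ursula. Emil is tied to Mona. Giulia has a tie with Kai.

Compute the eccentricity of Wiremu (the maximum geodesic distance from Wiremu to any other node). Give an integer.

Distances from Wiremu: Alice:5, Emil:3, Fatima:1, Giulia:2, Jon:2, Kai:1, Mona:4, Nate:4, Ravi:2, Udo:3, Ursula:3, Vikram:3.
The largest is 5 (to Alice), so the eccentricity of Wiremu is 5.

5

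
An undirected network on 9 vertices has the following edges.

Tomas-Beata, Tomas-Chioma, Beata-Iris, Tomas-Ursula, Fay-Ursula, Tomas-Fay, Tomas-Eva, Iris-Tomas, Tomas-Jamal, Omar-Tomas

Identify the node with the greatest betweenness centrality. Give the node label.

Unnormalized betweenness of each node: Beata:0, Chioma:0, Eva:0, Fay:0, Iris:0, Jamal:0, Omar:0, Tomas:26, Ursula:0.
Tomas has the largest value, 26, making it the main broker — the node through which the most shortest paths run.

Tomas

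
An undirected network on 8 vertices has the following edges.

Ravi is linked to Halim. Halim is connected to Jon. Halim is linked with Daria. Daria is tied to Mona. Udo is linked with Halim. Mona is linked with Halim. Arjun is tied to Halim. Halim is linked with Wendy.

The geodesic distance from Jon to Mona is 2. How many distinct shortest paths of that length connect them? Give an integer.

1

The shortest distance is 2, and the only length-2 path is Jon–Halim–Mona. So there is exactly 1 shortest path.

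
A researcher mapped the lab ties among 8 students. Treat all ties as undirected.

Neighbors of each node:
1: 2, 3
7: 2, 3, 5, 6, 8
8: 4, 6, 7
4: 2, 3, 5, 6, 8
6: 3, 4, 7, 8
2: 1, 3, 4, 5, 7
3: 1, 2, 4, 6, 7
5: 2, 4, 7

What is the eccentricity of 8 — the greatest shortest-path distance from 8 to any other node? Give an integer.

Distances from 8: 1:3, 2:2, 3:2, 4:1, 5:2, 6:1, 7:1.
The largest is 3 (to 1), so the eccentricity of 8 is 3.

3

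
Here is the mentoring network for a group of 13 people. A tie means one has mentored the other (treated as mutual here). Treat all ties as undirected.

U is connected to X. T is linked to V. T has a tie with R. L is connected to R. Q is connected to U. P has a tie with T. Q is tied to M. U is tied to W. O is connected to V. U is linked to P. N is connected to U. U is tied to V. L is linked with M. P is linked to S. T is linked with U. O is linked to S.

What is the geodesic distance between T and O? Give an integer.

One shortest route is T – V – O, which uses 2 edges, and T and O are not directly tied, so nothing shorter exists. So d(T,O) = 2.

2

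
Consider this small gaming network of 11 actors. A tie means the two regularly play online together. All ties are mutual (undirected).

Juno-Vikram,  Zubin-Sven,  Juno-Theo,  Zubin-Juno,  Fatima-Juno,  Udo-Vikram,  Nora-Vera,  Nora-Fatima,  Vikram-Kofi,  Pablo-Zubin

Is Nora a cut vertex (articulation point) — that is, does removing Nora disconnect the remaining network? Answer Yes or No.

Removing Nora leaves {Fatima, Juno, Kofi, Pablo, Sven, Theo, Udo, Vikram, and Zubin} with no path to {Vera}, so the network splits into 2 components. Nora is a cut vertex.

Yes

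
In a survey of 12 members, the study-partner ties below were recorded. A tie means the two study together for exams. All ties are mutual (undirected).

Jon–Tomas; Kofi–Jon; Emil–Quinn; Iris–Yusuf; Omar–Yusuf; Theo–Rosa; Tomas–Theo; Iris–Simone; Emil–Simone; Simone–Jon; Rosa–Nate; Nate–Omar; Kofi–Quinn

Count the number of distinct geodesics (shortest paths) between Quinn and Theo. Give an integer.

1

The shortest distance is 4, and the only length-4 path is Quinn–Kofi–Jon–Tomas–Theo. So there is exactly 1 shortest path.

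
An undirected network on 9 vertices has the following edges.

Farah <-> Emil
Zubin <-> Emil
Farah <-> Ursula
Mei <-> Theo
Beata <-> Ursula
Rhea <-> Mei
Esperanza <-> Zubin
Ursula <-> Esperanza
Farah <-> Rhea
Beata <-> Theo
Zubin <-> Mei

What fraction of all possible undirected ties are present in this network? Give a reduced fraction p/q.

11/36

There are 11 edges and 9 nodes, so the maximum possible is C(9,2) = 36.
Density = 11/36.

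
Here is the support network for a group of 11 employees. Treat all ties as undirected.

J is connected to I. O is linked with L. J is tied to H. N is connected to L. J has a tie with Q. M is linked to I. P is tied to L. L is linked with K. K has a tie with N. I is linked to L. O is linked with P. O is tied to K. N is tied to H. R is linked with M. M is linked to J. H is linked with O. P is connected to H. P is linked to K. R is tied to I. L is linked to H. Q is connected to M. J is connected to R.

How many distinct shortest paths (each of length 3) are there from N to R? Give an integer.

2

The shortest distance is 3. The length-3 paths are: N–L–I–R; N–H–J–R.
That gives 2 distinct shortest paths.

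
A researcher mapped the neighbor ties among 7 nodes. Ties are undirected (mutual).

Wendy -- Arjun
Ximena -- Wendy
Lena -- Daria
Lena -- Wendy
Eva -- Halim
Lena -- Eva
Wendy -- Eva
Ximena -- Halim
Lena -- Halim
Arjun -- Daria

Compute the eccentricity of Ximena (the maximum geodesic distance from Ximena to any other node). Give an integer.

3

Distances from Ximena: Arjun:2, Daria:3, Eva:2, Halim:1, Lena:2, Wendy:1.
The largest is 3 (to Daria), so the eccentricity of Ximena is 3.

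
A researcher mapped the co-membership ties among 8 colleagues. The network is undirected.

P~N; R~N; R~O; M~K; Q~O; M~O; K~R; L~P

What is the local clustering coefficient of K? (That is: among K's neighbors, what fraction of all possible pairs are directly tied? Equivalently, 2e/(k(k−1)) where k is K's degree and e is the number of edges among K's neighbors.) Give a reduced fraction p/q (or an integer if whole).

0

K's neighbors: M and R (k = 2).
Possible neighbor pairs: C(2,2) = 1. Edges among them: none → e = 0.
Clustering(K) = 0/1.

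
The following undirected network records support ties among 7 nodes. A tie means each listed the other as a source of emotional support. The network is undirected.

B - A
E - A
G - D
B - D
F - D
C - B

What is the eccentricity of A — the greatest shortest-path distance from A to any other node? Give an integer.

3

Distances from A: B:1, C:2, D:2, E:1, F:3, G:3.
The largest is 3 (to G and F), so the eccentricity of A is 3.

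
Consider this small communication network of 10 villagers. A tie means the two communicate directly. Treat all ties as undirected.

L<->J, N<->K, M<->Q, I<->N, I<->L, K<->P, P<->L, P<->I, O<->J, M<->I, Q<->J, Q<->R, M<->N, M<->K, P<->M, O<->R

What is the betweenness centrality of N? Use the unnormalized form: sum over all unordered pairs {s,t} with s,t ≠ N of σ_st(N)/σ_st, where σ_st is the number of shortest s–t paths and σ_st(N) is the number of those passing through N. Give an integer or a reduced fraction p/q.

1/3

Pairs whose geodesics pass through N — K–I: 1/3.
All other pairs contribute 0.
Summing the contributions gives betweenness(N) = 1/3.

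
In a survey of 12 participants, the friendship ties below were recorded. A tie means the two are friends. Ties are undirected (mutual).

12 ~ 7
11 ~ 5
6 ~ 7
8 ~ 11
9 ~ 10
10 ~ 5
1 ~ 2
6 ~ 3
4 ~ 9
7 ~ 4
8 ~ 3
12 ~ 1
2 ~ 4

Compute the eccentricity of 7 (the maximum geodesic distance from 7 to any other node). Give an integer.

Distances from 7: 1:2, 2:2, 3:2, 4:1, 5:4, 6:1, 8:3, 9:2, 10:3, 11:4, 12:1.
The largest is 4 (to 5 and 11), so the eccentricity of 7 is 4.

4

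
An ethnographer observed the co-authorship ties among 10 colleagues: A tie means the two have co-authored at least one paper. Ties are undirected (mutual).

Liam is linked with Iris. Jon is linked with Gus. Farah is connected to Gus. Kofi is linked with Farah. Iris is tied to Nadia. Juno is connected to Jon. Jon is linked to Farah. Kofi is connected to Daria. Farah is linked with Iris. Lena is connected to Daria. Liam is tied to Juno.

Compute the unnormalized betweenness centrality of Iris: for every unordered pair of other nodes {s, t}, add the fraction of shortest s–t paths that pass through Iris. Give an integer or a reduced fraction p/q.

25/2

Pairs whose geodesics pass through Iris — Nadia–Liam: 1; Nadia–Farah: 1; Nadia–Jon: 1; Nadia–Kofi: 1; Nadia–Lena: 1; Nadia–Juno: 1; Nadia–Gus: 1; Nadia–Daria: 1; Liam–Farah: 1; Liam–Kofi: 1; Liam–Lena: 1; Liam–Gus: 1/2; Liam–Daria: 1.
All other pairs contribute 0.
Summing the contributions gives betweenness(Iris) = 25/2.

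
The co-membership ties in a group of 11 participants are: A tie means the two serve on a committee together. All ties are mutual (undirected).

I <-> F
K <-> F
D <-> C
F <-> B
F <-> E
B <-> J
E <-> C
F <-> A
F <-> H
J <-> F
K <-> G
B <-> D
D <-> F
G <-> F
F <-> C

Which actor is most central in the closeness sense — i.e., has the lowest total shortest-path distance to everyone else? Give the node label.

Farness (sum of distances to all others) for each node — A:19, B:17, C:17, D:17, E:18, F:10, G:18, H:19, I:19, J:18, K:18.
The smallest farness is 10, for F, so F has the highest closeness.

F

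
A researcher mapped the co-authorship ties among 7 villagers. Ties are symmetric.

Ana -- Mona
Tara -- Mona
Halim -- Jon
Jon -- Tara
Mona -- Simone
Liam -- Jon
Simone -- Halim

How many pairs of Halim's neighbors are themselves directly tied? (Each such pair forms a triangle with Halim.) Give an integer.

0

Halim's neighbors are Jon and Simone, but none of them are tied to each other, so no triangle contains Halim.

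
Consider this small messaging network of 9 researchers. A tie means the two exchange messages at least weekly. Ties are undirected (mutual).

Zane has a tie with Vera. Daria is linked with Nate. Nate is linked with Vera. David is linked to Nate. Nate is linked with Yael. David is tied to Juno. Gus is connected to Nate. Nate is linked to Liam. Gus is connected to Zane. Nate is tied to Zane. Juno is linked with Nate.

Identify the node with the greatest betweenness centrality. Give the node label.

Unnormalized betweenness of each node: Daria:0, David:0, Gus:0, Juno:0, Liam:0, Nate:49/2, Vera:0, Yael:0, Zane:1/2.
Nate has the largest value, 49/2, making it the main broker — the node through which the most shortest paths run.

Nate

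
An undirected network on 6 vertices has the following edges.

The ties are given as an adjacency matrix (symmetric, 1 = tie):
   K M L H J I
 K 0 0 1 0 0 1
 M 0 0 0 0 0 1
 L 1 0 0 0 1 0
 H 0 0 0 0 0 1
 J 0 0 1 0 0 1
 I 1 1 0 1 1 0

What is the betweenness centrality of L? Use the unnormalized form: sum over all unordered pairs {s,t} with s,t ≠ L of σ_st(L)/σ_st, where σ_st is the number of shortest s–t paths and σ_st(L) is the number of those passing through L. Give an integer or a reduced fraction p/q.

Pairs whose geodesics pass through L — K–J: 1/2.
All other pairs contribute 0.
Summing the contributions gives betweenness(L) = 1/2.

1/2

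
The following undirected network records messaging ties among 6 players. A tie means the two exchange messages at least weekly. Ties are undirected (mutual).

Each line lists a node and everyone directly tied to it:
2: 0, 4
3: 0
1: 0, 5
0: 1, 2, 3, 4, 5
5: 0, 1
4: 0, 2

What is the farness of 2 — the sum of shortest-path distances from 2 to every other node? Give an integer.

Distances from 2: 0:1, 1:2, 3:2, 4:1, 5:2.
Sum = 1 + 2 + 2 + 1 + 2 = 8.

8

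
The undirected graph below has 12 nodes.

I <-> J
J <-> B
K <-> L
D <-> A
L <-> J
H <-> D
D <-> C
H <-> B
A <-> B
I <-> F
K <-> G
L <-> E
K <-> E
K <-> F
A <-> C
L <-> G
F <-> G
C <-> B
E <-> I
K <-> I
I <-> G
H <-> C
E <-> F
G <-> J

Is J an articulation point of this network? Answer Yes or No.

Removing J leaves {E, F, G, I, K, and L} with no path to {A, B, C, D, and H}, so the network splits into 2 components. J is a cut vertex.

Yes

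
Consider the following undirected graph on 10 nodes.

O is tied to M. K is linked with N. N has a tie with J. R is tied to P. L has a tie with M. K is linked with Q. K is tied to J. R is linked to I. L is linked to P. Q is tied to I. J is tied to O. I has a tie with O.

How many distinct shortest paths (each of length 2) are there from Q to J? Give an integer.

The shortest distance is 2, and the only length-2 path is Q–K–J. So there is exactly 1 shortest path.

1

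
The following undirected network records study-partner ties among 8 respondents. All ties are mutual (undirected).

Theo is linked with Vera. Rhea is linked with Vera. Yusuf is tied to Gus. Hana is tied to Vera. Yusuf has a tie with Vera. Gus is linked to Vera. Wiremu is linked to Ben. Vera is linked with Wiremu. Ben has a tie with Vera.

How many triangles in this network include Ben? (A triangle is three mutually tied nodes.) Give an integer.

Ben's neighbors: Vera and Wiremu.
Neighbor pairs that are themselves tied: Ben–Vera–Wiremu. Each forms one triangle with Ben, for 1 in total.

1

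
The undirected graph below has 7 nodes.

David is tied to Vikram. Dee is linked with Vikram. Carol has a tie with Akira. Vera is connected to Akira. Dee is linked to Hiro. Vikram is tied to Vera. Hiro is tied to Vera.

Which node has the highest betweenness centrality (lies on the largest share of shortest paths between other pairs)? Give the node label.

Unnormalized betweenness of each node: Akira:5, Carol:0, David:0, Dee:1, Hiro:3/2, Vera:9, Vikram:13/2.
Vera has the largest value, 9, making it the main broker — the node through which the most shortest paths run.

Vera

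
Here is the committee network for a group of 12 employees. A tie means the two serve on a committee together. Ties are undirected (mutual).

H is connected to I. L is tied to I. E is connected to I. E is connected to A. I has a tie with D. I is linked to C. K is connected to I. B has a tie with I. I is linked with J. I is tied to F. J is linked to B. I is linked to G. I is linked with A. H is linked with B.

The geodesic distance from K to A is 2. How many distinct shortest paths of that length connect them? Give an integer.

1

The shortest distance is 2, and the only length-2 path is K–I–A. So there is exactly 1 shortest path.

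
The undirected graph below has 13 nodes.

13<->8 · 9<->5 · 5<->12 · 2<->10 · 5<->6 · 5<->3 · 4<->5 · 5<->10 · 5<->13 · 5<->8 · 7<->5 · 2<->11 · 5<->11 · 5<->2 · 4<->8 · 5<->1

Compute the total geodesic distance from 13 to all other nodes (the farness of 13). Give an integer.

22

Distances from 13: 1:2, 2:2, 3:2, 4:2, 5:1, 6:2, 7:2, 8:1, 9:2, 10:2, 11:2, 12:2.
Sum = 2 + 2 + 2 + 2 + 1 + 2 + 2 + 1 + 2 + 2 + 2 + 2 = 22.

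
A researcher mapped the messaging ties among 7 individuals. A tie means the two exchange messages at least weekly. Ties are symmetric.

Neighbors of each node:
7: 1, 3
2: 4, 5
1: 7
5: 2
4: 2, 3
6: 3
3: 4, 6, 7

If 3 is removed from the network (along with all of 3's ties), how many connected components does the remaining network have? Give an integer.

Without 3, the remaining ties split the others into: {2, 4, 5}; {1, 7}; {6}.
That's 3 separate components.

3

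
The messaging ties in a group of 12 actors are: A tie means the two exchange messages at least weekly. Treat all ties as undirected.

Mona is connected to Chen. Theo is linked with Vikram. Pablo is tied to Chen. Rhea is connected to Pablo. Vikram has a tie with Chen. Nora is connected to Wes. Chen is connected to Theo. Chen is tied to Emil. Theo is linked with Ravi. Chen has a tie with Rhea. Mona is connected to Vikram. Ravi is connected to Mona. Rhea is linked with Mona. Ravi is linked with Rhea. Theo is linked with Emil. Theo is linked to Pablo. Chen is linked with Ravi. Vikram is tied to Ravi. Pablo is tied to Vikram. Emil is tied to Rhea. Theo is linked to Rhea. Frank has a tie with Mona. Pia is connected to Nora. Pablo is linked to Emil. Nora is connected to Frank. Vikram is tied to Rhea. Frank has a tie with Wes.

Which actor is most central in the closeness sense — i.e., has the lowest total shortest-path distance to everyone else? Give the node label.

Farness (sum of distances to all others) for each node — Chen:19, Emil:26, Frank:22, Mona:18, Nora:29, Pablo:25, Pia:39, Ravi:21, Rhea:19, Theo:24, Vikram:20, Wes:30.
The smallest farness is 18, for Mona, so Mona has the highest closeness.

Mona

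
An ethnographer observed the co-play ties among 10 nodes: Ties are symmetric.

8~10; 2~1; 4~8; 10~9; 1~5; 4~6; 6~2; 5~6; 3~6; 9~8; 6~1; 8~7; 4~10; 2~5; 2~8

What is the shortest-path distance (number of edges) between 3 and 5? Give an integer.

One shortest route is 3 – 6 – 5, which uses 2 edges, and 3 and 5 are not directly tied, so nothing shorter exists. So d(3,5) = 2.

2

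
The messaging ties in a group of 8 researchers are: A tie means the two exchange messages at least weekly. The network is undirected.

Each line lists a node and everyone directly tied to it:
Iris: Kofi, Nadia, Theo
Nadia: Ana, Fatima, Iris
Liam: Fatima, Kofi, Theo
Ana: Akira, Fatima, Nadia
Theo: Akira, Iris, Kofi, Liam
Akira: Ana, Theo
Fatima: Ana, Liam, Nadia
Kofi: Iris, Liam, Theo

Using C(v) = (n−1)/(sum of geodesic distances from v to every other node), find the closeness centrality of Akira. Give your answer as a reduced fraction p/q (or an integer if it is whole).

7/12

Distances from Akira: Ana:1, Fatima:2, Iris:2, Kofi:2, Liam:2, Nadia:2, Theo:1. Sum = 12.
n = 8, so closeness = 7/12.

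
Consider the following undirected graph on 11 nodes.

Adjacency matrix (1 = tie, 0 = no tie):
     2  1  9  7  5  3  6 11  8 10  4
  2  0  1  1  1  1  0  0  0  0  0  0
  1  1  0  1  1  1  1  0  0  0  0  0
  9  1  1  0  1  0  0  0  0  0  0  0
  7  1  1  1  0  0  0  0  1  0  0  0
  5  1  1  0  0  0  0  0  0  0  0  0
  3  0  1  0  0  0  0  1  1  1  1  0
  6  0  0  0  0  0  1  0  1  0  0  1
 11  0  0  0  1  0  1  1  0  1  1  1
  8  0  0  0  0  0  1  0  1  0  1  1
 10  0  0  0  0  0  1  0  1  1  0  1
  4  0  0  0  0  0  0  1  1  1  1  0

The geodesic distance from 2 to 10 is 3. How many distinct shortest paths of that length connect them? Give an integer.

2

The shortest distance is 3. The length-3 paths are: 2–1–3–10; 2–7–11–10.
That gives 2 distinct shortest paths.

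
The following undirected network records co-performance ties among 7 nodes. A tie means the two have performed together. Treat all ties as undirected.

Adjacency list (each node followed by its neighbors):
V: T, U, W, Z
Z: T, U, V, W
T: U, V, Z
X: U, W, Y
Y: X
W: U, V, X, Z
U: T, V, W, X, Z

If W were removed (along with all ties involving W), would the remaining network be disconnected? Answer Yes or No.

Even without W, every remaining node can still reach every other (the residual graph is connected), so W is not a cut vertex.

No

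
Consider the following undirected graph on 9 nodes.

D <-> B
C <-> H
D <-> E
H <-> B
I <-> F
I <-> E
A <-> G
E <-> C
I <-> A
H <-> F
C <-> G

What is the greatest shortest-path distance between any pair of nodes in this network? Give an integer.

Eccentricity of each node (its greatest distance to any other): A:4, B:4, C:2, D:3, E:2, F:3, G:3, H:3, I:3.
The maximum eccentricity is 4, realized for instance by the pair B–A via B – H – F – I – A. So the diameter is 4.

4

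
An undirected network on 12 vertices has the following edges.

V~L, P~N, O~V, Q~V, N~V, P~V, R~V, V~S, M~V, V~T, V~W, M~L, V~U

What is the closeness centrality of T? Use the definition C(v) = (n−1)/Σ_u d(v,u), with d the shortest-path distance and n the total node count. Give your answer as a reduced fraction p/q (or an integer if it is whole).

Distances from T: L:2, M:2, N:2, O:2, P:2, Q:2, R:2, S:2, U:2, V:1, W:2. Sum = 21.
n = 12, so closeness = 11/21.

11/21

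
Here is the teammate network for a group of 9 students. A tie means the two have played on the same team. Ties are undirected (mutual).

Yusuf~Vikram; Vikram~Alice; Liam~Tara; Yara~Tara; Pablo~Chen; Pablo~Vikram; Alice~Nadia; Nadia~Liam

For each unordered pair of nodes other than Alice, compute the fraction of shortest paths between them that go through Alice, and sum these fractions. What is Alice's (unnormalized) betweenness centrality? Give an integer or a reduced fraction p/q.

Pairs whose geodesics pass through Alice — Yusuf–Yara: 1; Yusuf–Liam: 1; Yusuf–Nadia: 1; Yusuf–Tara: 1; Yara–Pablo: 1; Yara–Chen: 1; Yara–Vikram: 1; Liam–Pablo: 1; Liam–Chen: 1; Liam–Vikram: 1; Nadia–Pablo: 1; Nadia–Chen: 1; Nadia–Vikram: 1; Pablo–Tara: 1 … (+2 more pairs).
All other pairs contribute 0.
Summing the contributions gives betweenness(Alice) = 16.

16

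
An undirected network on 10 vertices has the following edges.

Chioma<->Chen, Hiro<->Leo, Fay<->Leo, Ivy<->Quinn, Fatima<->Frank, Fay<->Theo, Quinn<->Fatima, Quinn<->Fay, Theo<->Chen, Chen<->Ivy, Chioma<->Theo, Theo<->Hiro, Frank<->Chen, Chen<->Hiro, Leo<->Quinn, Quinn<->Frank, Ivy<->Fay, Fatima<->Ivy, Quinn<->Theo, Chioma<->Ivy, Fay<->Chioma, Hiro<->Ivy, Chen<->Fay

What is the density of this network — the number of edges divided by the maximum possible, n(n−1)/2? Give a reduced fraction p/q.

23/45

There are 23 edges and 10 nodes, so the maximum possible is C(10,2) = 45.
Density = 23/45.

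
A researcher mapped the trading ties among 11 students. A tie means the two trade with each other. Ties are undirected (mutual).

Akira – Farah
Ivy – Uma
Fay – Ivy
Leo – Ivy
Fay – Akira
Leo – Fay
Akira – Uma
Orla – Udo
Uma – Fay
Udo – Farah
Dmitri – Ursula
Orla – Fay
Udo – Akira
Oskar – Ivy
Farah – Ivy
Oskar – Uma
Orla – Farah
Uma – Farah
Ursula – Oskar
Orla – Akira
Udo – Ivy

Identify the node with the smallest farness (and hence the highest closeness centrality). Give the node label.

Farness (sum of distances to all others) for each node — Akira:18, Dmitri:34, Farah:18, Fay:18, Ivy:15, Leo:21, Orla:22, Oskar:18, Udo:19, Uma:16, Ursula:25.
The smallest farness is 15, for Ivy, so Ivy has the highest closeness.

Ivy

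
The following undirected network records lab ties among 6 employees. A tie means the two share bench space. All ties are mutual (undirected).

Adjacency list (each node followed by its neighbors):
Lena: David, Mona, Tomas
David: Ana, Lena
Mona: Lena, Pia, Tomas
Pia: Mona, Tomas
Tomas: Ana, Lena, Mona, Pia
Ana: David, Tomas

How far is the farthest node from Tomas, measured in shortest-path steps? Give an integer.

2

Distances from Tomas: Ana:1, David:2, Lena:1, Mona:1, Pia:1.
The largest is 2 (to David), so the eccentricity of Tomas is 2.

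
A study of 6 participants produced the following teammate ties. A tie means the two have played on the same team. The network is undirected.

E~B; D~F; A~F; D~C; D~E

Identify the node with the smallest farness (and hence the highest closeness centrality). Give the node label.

Farness (sum of distances to all others) for each node — A:13, B:13, C:11, D:7, E:9, F:9.
The smallest farness is 7, for D, so D has the highest closeness.

D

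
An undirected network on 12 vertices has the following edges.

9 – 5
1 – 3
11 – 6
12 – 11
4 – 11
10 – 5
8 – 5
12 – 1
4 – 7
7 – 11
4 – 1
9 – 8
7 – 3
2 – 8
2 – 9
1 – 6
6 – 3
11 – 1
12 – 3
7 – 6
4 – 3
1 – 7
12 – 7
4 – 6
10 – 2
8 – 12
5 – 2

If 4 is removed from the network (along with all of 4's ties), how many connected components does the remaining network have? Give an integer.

1

4's neighbors (1, 3, 6, 7, and 11) remain reachable from one another through other ties, so the rest of the network stays in one piece.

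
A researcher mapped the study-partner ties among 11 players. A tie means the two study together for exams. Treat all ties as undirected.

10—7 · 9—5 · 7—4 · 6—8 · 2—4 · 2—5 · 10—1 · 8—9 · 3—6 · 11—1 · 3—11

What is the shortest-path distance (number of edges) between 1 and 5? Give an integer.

5

One shortest route is 1 – 10 – 7 – 4 – 2 – 5, which uses 5 edges, and at distance 4 from 1 we only reach {2, 8}, which does not include 5. So d(1,5) = 5.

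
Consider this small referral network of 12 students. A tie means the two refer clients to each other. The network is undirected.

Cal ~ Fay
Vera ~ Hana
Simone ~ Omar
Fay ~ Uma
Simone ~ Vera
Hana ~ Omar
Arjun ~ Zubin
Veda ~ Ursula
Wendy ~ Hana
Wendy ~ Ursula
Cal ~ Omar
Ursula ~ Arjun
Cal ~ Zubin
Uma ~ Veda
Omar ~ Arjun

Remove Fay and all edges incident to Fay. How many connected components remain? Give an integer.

1

Fay's neighbors (Cal and Uma) remain reachable from one another through other ties, so the rest of the network stays in one piece.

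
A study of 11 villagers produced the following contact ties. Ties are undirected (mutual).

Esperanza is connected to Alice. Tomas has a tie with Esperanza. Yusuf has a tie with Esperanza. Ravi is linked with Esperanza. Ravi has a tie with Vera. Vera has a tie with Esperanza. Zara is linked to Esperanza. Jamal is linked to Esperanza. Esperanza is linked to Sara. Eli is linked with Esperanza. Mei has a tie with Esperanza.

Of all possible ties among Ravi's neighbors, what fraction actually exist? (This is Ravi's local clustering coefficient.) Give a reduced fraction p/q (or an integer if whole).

Ravi's neighbors: Esperanza and Vera (k = 2).
Possible neighbor pairs: C(2,2) = 1. Edges among them: Esperanza–Vera → e = 1.
Clustering(Ravi) = 1/1.

1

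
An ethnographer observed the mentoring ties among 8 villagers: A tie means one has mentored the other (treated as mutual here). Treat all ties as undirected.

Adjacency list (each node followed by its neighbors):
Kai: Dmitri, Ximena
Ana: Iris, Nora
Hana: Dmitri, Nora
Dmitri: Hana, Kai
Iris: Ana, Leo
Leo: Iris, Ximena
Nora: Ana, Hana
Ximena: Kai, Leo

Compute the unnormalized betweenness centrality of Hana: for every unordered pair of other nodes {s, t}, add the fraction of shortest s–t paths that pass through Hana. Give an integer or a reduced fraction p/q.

Pairs whose geodesics pass through Hana — Iris–Dmitri: 1/2; Ximena–Nora: 1/2; Kai–Nora: 1; Kai–Ana: 1/2; Dmitri–Nora: 1; Dmitri–Ana: 1.
All other pairs contribute 0.
Summing the contributions gives betweenness(Hana) = 9/2.

9/2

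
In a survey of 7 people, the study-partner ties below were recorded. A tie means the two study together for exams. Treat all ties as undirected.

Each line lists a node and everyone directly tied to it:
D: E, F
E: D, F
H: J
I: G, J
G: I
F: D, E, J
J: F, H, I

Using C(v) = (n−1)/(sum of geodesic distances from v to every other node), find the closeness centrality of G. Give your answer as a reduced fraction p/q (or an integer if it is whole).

6/17

Distances from G: D:4, E:4, F:3, H:3, I:1, J:2. Sum = 17.
n = 7, so closeness = 6/17.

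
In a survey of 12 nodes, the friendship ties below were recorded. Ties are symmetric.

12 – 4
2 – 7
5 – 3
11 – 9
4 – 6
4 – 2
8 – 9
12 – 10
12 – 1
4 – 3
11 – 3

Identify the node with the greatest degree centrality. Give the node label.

4

Degrees — 1:1, 2:2, 3:3, 4:4, 5:1, 6:1, 7:1, 8:1, 9:2, 10:1, 11:2, 12:3.
The maximum is 4, attained only by 4.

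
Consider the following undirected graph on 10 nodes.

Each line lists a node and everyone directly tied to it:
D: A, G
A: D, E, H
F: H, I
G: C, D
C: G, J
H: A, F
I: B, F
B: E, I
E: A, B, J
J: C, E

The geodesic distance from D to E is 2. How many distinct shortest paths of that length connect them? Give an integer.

The shortest distance is 2, and the only length-2 path is D–A–E. So there is exactly 1 shortest path.

1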